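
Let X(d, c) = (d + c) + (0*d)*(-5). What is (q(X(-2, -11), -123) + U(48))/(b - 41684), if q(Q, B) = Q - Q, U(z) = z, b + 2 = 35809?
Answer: -16/1959 ≈ -0.0081674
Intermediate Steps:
b = 35807 (b = -2 + 35809 = 35807)
X(d, c) = c + d (X(d, c) = (c + d) + 0*(-5) = (c + d) + 0 = c + d)
q(Q, B) = 0
(q(X(-2, -11), -123) + U(48))/(b - 41684) = (0 + 48)/(35807 - 41684) = 48/(-5877) = 48*(-1/5877) = -16/1959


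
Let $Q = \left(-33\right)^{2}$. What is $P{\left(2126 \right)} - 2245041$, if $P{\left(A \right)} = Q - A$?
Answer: $-2246078$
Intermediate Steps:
$Q = 1089$
$P{\left(A \right)} = 1089 - A$
$P{\left(2126 \right)} - 2245041 = \left(1089 - 2126\right) - 2245041 = -1037 - 2245041 = -2246078$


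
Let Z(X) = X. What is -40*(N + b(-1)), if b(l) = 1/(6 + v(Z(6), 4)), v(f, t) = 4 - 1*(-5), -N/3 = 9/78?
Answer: 436/39 ≈ 11.179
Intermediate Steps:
N = -9/26 (N = -27/78 = -3*3/26 = -9/26 ≈ -0.34615)
v(f, t) = 9 (v(f, t) = 4 + 5 = 9)
b(l) = 1/15 (b(l) = 1/(6 + 9) = 1/15)
-40*(N + b(-1)) = -40*(-9/26 + 1/15) = -40*(-109/390) = 436/39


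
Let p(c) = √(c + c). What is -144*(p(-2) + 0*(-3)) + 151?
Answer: 151 - 288*I ≈ 151.0 - 288.0*I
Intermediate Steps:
p(c) = √2*√c (p(c) = √(2*c) = √2*√c)
-144*(p(-2) + 0*(-3)) + 151 = -144*(√2*√(-2) + 0*(-3)) + 151 = -144*(√2*(I*√2) + 0) + 151 = -144*(2*I + 0) + 151 = -288*I + 151 = 151 - 288*I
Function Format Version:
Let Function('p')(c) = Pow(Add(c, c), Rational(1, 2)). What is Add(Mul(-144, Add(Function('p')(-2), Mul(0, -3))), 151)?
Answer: Add(151, Mul(-288, I)) ≈ Add(151.00, Mul(-288.00, I))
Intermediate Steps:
Function('p')(c) = Mul(Pow(2, Rational(1, 2)), Pow(c, Rational(1, 2))) (Function('p')(c) = Pow(Mul(2, c), Rational(1, 2)) = Mul(Pow(2, Rational(1, 2)), Pow(c, Rational(1, 2))))
Add(Mul(-144, Add(Function('p')(-2), Mul(0, -3))), 151) = Add(Mul(-144, Add(Mul(Pow(2, Rational(1, 2)), Pow(-2, Rational(1, 2))), Mul(0, -3))), 151) = Add(Mul(-144, Add(Mul(Pow(2, Rational(1, 2)), Mul(I, Pow(2, Rational(1, 2)))), 0)), 151) = Add(Mul(-144, Add(Mul(2, I), 0)), 151) = Add(Mul(-144, Mul(2, I)), 151) = Add(Mul(-288, I), 151) = Add(151, Mul(-288, I))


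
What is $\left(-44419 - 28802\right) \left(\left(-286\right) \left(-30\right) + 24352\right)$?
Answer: $-2411313972$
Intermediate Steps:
$\left(-44419 - 28802\right) \left(\left(-286\right) \left(-30\right) + 24352\right) = - 73221 \left(8580 + 24352\right) = \left(-73221\right) 32932 = -2411313972$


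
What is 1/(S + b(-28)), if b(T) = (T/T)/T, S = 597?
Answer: 28/16715 ≈ 0.0016751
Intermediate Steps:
b(T) = 1/T
1/(S + b(-28)) = 1/(597 + 1/(-28)) = 1/(597 - 1/28) = 1/(16715/28) = 28/16715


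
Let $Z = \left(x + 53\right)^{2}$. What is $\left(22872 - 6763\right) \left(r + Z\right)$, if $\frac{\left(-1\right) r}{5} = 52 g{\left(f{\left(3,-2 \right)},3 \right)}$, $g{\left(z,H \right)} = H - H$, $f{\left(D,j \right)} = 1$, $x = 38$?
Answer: $133398629$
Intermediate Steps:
$g{\left(z,H \right)} = 0$
$r = 0$ ($r = - 5 \cdot 52 \cdot 0 = \left(-5\right) 0 = 0$)
$Z = 8281$ ($Z = \left(38 + 53\right)^{2} = 91^{2} = 8281$)
$\left(22872 - 6763\right) \left(r + Z\right) = \left(22872 - 6763\right) \left(0 + 8281\right) = 16109 \cdot 8281 = 133398629$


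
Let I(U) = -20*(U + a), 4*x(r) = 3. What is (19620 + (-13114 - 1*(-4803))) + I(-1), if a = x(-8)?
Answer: 11314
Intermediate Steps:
x(r) = ¾ (x(r) = (¼)*3 = ¾)
a = ¾ ≈ 0.75000
I(U) = -15 - 20*U (I(U) = -20*(U + ¾) = -20*(¾ + U) = -15 - 20*U)
(19620 + (-13114 - 1*(-4803))) + I(-1) = (19620 + (-13114 - 1*(-4803))) + (-15 - 20*(-1)) = (19620 + (-13114 + 4803)) + (-15 + 20) = (19620 - 8311) + 5 = 11309 + 5 = 11314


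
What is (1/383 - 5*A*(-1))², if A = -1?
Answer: 3663396/146689 ≈ 24.974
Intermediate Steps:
(1/383 - 5*A*(-1))² = (1/383 - 5*(-1)*(-1))² = (1/383 + 5*(-1))² = (1/383 - 5)² = (-1914/383)² = 3663396/146689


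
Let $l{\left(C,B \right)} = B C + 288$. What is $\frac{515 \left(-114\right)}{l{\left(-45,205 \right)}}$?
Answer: $\frac{19570}{2979} \approx 6.5693$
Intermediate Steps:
$l{\left(C,B \right)} = 288 + B C$
$\frac{515 \left(-114\right)}{l{\left(-45,205 \right)}} = \frac{515 \left(-114\right)}{288 + 205 \left(-45\right)} = - \frac{58710}{288 - 9225} = - \frac{58710}{-8937} = \left(-58710\right) \left(- \frac{1}{8937}\right) = \frac{19570}{2979}$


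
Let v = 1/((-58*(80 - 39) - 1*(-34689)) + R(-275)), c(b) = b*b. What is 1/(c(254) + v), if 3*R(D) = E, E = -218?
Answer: 96715/6239664943 ≈ 1.5500e-5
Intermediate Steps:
R(D) = -218/3 (R(D) = (⅓)*(-218) = -218/3)
c(b) = b²
v = 3/96715 (v = 1/((-58*(80 - 39) - 1*(-34689)) - 218/3) = 1/((-58*41 + 34689) - 218/3) = 1/((-2378 + 34689) - 218/3) = 1/(32311 - 218/3) = 1/(96715/3) = 3/96715 ≈ 3.1019e-5)
1/(c(254) + v) = 1/(254² + 3/96715) = 1/(64516 + 3/96715) = 1/(6239664943/96715) = 96715/6239664943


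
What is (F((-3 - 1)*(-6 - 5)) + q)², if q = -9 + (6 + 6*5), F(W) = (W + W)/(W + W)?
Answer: 784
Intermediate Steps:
F(W) = 1 (F(W) = (2*W)/((2*W)) = (2*W)*(1/(2*W)) = 1)
q = 27 (q = -9 + (6 + 30) = -9 + 36 = 27)
(F((-3 - 1)*(-6 - 5)) + q)² = (1 + 27)² = 28² = 784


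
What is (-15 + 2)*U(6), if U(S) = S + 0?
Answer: -78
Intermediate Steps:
U(S) = S
(-15 + 2)*U(6) = (-15 + 2)*6 = -13*6 = -78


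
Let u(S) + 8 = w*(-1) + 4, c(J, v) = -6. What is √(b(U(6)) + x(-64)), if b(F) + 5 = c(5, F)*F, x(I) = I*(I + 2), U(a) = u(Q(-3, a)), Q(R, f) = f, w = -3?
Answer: 63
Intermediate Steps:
u(S) = -1 (u(S) = -8 + (-3*(-1) + 4) = -8 + (3 + 4) = -8 + 7 = -1)
U(a) = -1
x(I) = I*(2 + I)
b(F) = -5 - 6*F
√(b(U(6)) + x(-64)) = √((-5 - 6*(-1)) - 64*(2 - 64)) = √((-5 + 6) - 64*(-62)) = √(1 + 3968) = √3969 = 63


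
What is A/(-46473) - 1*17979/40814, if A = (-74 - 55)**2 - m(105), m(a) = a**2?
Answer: -354916497/632249674 ≈ -0.56135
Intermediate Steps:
A = 5616 (A = (-74 - 55)**2 - 1*105**2 = (-129)**2 - 1*11025 = 16641 - 11025 = 5616)
A/(-46473) - 1*17979/40814 = 5616/(-46473) - 1*17979/40814 = 5616*(-1/46473) - 17979*1/40814 = -1872/15491 - 17979/40814 = -354916497/632249674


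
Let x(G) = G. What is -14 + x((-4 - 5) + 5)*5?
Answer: -34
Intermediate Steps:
-14 + x((-4 - 5) + 5)*5 = -14 + ((-4 - 5) + 5)*5 = -14 + (-9 + 5)*5 = -14 - 4*5 = -14 - 20 = -34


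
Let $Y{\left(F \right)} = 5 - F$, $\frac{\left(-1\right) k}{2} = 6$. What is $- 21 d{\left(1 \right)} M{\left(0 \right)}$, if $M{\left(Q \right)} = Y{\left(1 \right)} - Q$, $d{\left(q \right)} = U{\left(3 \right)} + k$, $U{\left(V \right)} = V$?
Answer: $756$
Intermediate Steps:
$k = -12$ ($k = \left(-2\right) 6 = -12$)
$d{\left(q \right)} = -9$ ($d{\left(q \right)} = 3 - 12 = -9$)
$M{\left(Q \right)} = 4 - Q$ ($M{\left(Q \right)} = \left(5 - 1\right) - Q = 4 - Q$)
$- 21 d{\left(1 \right)} M{\left(0 \right)} = \left(-21\right) \left(-9\right) \left(4 - 0\right) = 189 \left(4 + 0\right) = 189 \cdot 4 = 756$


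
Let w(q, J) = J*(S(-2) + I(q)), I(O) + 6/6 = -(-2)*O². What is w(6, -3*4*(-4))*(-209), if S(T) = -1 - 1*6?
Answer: -642048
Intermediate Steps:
S(T) = -7 (S(T) = -1 - 6 = -7)
I(O) = -1 + 2*O² (I(O) = -1 - (-2)*O² = -1 + 2*O²)
w(q, J) = J*(-8 + 2*q²) (w(q, J) = J*(-7 + (-1 + 2*q²)) = J*(-8 + 2*q²))
w(6, -3*4*(-4))*(-209) = (2*(-3*4*(-4))*(-4 + 6²))*(-209) = (2*(-12*(-4))*(-4 + 36))*(-209) = (2*48*32)*(-209) = 3072*(-209) = -642048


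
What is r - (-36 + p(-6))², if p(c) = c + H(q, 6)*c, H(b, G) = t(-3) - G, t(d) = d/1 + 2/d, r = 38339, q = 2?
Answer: 38083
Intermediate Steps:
t(d) = d + 2/d (t(d) = d*1 + 2/d = d + 2/d)
H(b, G) = -11/3 - G (H(b, G) = (-3 + 2/(-3)) - G = (-3 + 2*(-⅓)) - G = (-3 - ⅔) - G = -11/3 - G)
p(c) = -26*c/3 (p(c) = c + (-11/3 - 1*6)*c = c + (-11/3 - 6)*c = c - 29*c/3 = -26*c/3)
r - (-36 + p(-6))² = 38339 - (-36 - 26/3*(-6))² = 38339 - (-36 + 52)² = 38339 - 1*16² = 38339 - 1*256 = 38339 - 256 = 38083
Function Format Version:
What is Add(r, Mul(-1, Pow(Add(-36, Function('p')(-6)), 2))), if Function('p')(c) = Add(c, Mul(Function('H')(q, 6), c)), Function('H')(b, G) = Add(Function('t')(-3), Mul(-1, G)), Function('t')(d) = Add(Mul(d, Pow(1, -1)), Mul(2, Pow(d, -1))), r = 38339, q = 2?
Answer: 38083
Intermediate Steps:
Function('t')(d) = Add(d, Mul(2, Pow(d, -1))) (Function('t')(d) = Add(Mul(d, 1), Mul(2, Pow(d, -1))) = Add(d, Mul(2, Pow(d, -1))))
Function('H')(b, G) = Add(Rational(-11, 3), Mul(-1, G)) (Function('H')(b, G) = Add(Add(-3, Mul(2, Pow(-3, -1))), Mul(-1, G)) = Add(Add(-3, Mul(2, Rational(-1, 3))), Mul(-1, G)) = Add(Add(-3, Rational(-2, 3)), Mul(-1, G)) = Add(Rational(-11, 3), Mul(-1, G)))
Function('p')(c) = Mul(Rational(-26, 3), c) (Function('p')(c) = Add(c, Mul(Add(Rational(-11, 3), Mul(-1, 6)), c)) = Add(c, Mul(Add(Rational(-11, 3), -6), c)) = Add(c, Mul(Rational(-29, 3), c)) = Mul(Rational(-26, 3), c))
Add(r, Mul(-1, Pow(Add(-36, Function('p')(-6)), 2))) = Add(38339, Mul(-1, Pow(Add(-36, Mul(Rational(-26, 3), -6)), 2))) = Add(38339, Mul(-1, Pow(Add(-36, 52), 2))) = Add(38339, Mul(-1, Pow(16, 2))) = Add(38339, Mul(-1, 256)) = Add(38339, -256) = 38083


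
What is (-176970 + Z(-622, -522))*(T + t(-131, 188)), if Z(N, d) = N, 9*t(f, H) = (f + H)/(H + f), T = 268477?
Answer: -429114484048/9 ≈ -4.7679e+10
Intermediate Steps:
t(f, H) = ⅑ (t(f, H) = ((f + H)/(H + f))/9 = ((H + f)/(H + f))/9 = (⅑)*1 = ⅑)
(-176970 + Z(-622, -522))*(T + t(-131, 188)) = (-176970 - 622)*(268477 + ⅑) = -177592*2416294/9 = -429114484048/9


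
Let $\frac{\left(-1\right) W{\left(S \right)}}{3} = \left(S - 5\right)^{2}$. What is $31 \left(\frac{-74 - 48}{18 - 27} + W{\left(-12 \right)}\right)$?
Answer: $- \frac{238111}{9} \approx -26457.0$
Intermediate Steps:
$W{\left(S \right)} = - 3 \left(-5 + S\right)^{2}$ ($W{\left(S \right)} = - 3 \left(S - 5\right)^{2} = - 3 \left(-5 + S\right)^{2}$)
$31 \left(\frac{-74 - 48}{18 - 27} + W{\left(-12 \right)}\right) = 31 \left(\frac{-74 - 48}{18 - 27} - 3 \left(-5 - 12\right)^{2}\right) = 31 \left(- \frac{122}{-9} - 3 \left(-17\right)^{2}\right) = 31 \left(\left(-122\right) \left(- \frac{1}{9}\right) - 867\right) = 31 \left(\frac{122}{9} - 867\right) = 31 \left(- \frac{7681}{9}\right) = - \frac{238111}{9}$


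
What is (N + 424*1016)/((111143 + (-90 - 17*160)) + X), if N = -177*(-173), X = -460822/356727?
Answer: 164595621435/38644845269 ≈ 4.2592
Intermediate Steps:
X = -460822/356727 (X = -460822*1/356727 = -460822/356727 ≈ -1.2918)
N = 30621
(N + 424*1016)/((111143 + (-90 - 17*160)) + X) = (30621 + 424*1016)/((111143 + (-90 - 17*160)) - 460822/356727) = (30621 + 430784)/((111143 + (-90 - 2720)) - 460822/356727) = 461405/((111143 - 2810) - 460822/356727) = 461405/(108333 - 460822/356727) = 461405/(38644845269/356727) = 461405*(356727/38644845269) = 164595621435/38644845269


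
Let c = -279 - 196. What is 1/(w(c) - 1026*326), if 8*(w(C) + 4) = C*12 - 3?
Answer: -8/2681543 ≈ -2.9834e-6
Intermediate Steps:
c = -475
w(C) = -35/8 + 3*C/2 (w(C) = -4 + (C*12 - 3)/8 = -4 + (12*C - 3)/8 = -4 + (-3 + 12*C)/8 = -4 + (-3/8 + 3*C/2) = -35/8 + 3*C/2)
1/(w(c) - 1026*326) = 1/((-35/8 + (3/2)*(-475)) - 1026*326) = 1/((-35/8 - 1425/2) - 334476) = 1/(-5735/8 - 334476) = 1/(-2681543/8) = -8/2681543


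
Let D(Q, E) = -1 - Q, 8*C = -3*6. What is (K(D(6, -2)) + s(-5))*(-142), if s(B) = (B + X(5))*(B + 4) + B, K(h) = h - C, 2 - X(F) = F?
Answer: 497/2 ≈ 248.50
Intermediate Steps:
C = -9/4 (C = (-3*6)/8 = (⅛)*(-18) = -9/4 ≈ -2.2500)
X(F) = 2 - F
K(h) = 9/4 + h (K(h) = h - 1*(-9/4) = h + 9/4 = 9/4 + h)
s(B) = B + (-3 + B)*(4 + B) (s(B) = (B + (2 - 1*5))*(B + 4) + B = (B + (2 - 5))*(4 + B) + B = (B - 3)*(4 + B) + B = (-3 + B)*(4 + B) + B = B + (-3 + B)*(4 + B))
(K(D(6, -2)) + s(-5))*(-142) = ((9/4 + (-1 - 1*6)) + (-12 + (-5)² + 2*(-5)))*(-142) = ((9/4 + (-1 - 6)) + (-12 + 25 - 10))*(-142) = ((9/4 - 7) + 3)*(-142) = (-19/4 + 3)*(-142) = -7/4*(-142) = 497/2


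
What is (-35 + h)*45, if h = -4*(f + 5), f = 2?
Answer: -2835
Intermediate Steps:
h = -28 (h = -4*(2 + 5) = -4*7 = -28)
(-35 + h)*45 = (-35 - 28)*45 = -63*45 = -2835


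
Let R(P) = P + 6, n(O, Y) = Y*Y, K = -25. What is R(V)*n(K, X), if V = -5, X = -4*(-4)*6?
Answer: 9216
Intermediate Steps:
X = 96 (X = 16*6 = 96)
n(O, Y) = Y²
R(P) = 6 + P
R(V)*n(K, X) = (6 - 5)*96² = 1*9216 = 9216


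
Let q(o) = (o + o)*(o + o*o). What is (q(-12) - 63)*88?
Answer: -284328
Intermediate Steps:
q(o) = 2*o*(o + o²) (q(o) = (2*o)*(o + o²) = 2*o*(o + o²))
(q(-12) - 63)*88 = (2*(-12)²*(1 - 12) - 63)*88 = (2*144*(-11) - 63)*88 = (-3168 - 63)*88 = -3231*88 = -284328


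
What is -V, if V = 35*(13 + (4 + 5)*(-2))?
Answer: 175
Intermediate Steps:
V = -175 (V = 35*(13 + 9*(-2)) = 35*(13 - 18) = 35*(-5) = -175)
-V = -1*(-175) = 175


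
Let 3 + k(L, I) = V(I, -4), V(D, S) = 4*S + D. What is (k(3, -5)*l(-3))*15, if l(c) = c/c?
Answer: -360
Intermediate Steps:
V(D, S) = D + 4*S
l(c) = 1
k(L, I) = -19 + I (k(L, I) = -3 + (I + 4*(-4)) = -3 + (I - 16) = -3 + (-16 + I) = -19 + I)
(k(3, -5)*l(-3))*15 = ((-19 - 5)*1)*15 = -24*1*15 = -24*15 = -360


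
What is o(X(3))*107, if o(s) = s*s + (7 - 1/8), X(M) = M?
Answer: 13589/8 ≈ 1698.6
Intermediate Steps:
o(s) = 55/8 + s**2 (o(s) = s**2 + (7 - 1*1/8) = s**2 + (7 - 1/8) = s**2 + 55/8 = 55/8 + s**2)
o(X(3))*107 = (55/8 + 3**2)*107 = (55/8 + 9)*107 = (127/8)*107 = 13589/8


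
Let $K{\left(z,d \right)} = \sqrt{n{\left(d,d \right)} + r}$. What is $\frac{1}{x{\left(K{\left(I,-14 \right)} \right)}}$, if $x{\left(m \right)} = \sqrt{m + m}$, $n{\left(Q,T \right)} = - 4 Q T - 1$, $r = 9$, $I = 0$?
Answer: $- \frac{194^{\frac{3}{4}} i^{\frac{3}{2}}}{388} \approx 0.094734 - 0.094734 i$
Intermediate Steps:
$n{\left(Q,T \right)} = -1 - 4 Q T$ ($n{\left(Q,T \right)} = - 4 Q T - 1 = -1 - 4 Q T$)
$K{\left(z,d \right)} = \sqrt{8 - 4 d^{2}}$ ($K{\left(z,d \right)} = \sqrt{\left(-1 - 4 d d\right) + 9} = \sqrt{\left(-1 - 4 d^{2}\right) + 9} = \sqrt{8 - 4 d^{2}}$)
$x{\left(m \right)} = \sqrt{2} \sqrt{m}$ ($x{\left(m \right)} = \sqrt{2 m} = \sqrt{2} \sqrt{m}$)
$\frac{1}{x{\left(K{\left(I,-14 \right)} \right)}} = \frac{1}{\sqrt{2} \sqrt{2 \sqrt{2 - \left(-14\right)^{2}}}} = \frac{1}{\sqrt{2} \sqrt{2 \sqrt{2 - 196}}} = \frac{1}{\sqrt{2} \sqrt{2 \sqrt{-194}}} = \frac{1}{\sqrt{2} \sqrt{2 i \sqrt{194}}} = \frac{1}{\sqrt{2} \cdot 2^{\frac{3}{4}} \sqrt[4]{97} \sqrt{i}} = \frac{1}{2 \sqrt[4]{194} \sqrt{i}} = - \frac{194^{\frac{3}{4}} i^{\frac{3}{2}}}{388}$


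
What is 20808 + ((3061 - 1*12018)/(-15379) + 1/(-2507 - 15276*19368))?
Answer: 652189334276573/31342324104 ≈ 20809.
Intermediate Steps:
20808 + ((3061 - 1*12018)/(-15379) + 1/(-2507 - 15276*19368)) = 20808 + ((3061 - 12018)*(-1/15379) + (1/19368)/(-17783)) = 20808 + (-8957*(-1/15379) - 1/17783*1/19368) = 20808 + (53/91 - 1/344421144) = 20808 + 18254320541/31342324104 = 652189334276573/31342324104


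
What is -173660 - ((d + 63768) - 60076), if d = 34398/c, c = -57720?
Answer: -131240039/740 ≈ -1.7735e+5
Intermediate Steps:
d = -441/740 (d = 34398/(-57720) = 34398*(-1/57720) = -441/740 ≈ -0.59595)
-173660 - ((d + 63768) - 60076) = -173660 - ((-441/740 + 63768) - 60076) = -173660 - (47187879/740 - 60076) = -173660 - 1*2731639/740 = -173660 - 2731639/740 = -131240039/740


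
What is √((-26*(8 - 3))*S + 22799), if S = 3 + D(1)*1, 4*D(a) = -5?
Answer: √90286/2 ≈ 150.24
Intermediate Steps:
D(a) = -5/4 (D(a) = (¼)*(-5) = -5/4)
S = 7/4 (S = 3 - 5/4*1 = 3 - 5/4 = 7/4 ≈ 1.7500)
√((-26*(8 - 3))*S + 22799) = √(-26*(8 - 3)*(7/4) + 22799) = √(-26*5*(7/4) + 22799) = √(-130*7/4 + 22799) = √(-455/2 + 22799) = √(45143/2) = √90286/2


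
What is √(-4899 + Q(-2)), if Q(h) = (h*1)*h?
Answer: I*√4895 ≈ 69.964*I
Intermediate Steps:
Q(h) = h² (Q(h) = h*h = h²)
√(-4899 + Q(-2)) = √(-4899 + (-2)²) = √(-4899 + 4) = √(-4895) = I*√4895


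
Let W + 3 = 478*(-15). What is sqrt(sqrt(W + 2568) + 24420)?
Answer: sqrt(24420 + I*sqrt(4605)) ≈ 156.27 + 0.217*I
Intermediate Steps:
W = -7173 (W = -3 + 478*(-15) = -3 - 7170 = -7173)
sqrt(sqrt(W + 2568) + 24420) = sqrt(sqrt(-7173 + 2568) + 24420) = sqrt(sqrt(-4605) + 24420) = sqrt(I*sqrt(4605) + 24420) = sqrt(24420 + I*sqrt(4605))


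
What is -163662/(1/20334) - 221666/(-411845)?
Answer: -1370580255292594/411845 ≈ -3.3279e+9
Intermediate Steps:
-163662/(1/20334) - 221666/(-411845) = -163662/1/20334 - 221666*(-1/411845) = -163662*20334 + 221666/411845 = -3327903108 + 221666/411845 = -1370580255292594/411845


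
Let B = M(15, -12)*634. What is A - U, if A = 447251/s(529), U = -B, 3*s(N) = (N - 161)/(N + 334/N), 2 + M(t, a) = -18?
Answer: 373457205815/194672 ≈ 1.9184e+6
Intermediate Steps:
M(t, a) = -20 (M(t, a) = -2 - 18 = -20)
s(N) = (-161 + N)/(3*(N + 334/N)) (s(N) = ((N - 161)/(N + 334/N))/3 = ((-161 + N)/(N + 334/N))/3 = (-161 + N)/(3*(N + 334/N)))
B = -12680 (B = -20*634 = -12680)
U = 12680 (U = -1*(-12680) = 12680)
A = 375925646775/194672 (A = 447251/(((⅓)*529*(-161 + 529)/(334 + 529²))) = 447251/(((⅓)*529*368/(334 + 279841))) = 447251/(((⅓)*529*368/280175)) = 447251/(((⅓)*529*(1/280175)*368)) = 447251/(194672/840525) = 447251*(840525/194672) = 375925646775/194672 ≈ 1.9311e+6)
A - U = 375925646775/194672 - 1*12680 = 375925646775/194672 - 12680 = 373457205815/194672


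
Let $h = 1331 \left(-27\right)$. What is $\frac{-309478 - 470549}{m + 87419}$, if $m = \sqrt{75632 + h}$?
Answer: $- \frac{68189180313}{7642041866} + \frac{780027 \sqrt{39695}}{7642041866} \approx -8.9026$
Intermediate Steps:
$h = -35937$
$m = \sqrt{39695}$ ($m = \sqrt{75632 - 35937} = \sqrt{39695} \approx 199.24$)
$\frac{-309478 - 470549}{m + 87419} = \frac{-309478 - 470549}{\sqrt{39695} + 87419} = - \frac{780027}{87419 + \sqrt{39695}}$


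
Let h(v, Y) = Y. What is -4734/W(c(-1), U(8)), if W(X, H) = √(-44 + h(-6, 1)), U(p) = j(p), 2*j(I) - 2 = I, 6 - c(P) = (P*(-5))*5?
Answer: 4734*I*√43/43 ≈ 721.93*I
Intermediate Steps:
c(P) = 6 + 25*P (c(P) = 6 - P*(-5)*5 = 6 - (-5*P)*5 = 6 - (-25)*P = 6 + 25*P)
j(I) = 1 + I/2
U(p) = 1 + p/2
W(X, H) = I*√43 (W(X, H) = √(-44 + 1) = √(-43) = I*√43)
-4734/W(c(-1), U(8)) = -4734*(-I*√43/43) = -(-4734)*I*√43/43 = 4734*I*√43/43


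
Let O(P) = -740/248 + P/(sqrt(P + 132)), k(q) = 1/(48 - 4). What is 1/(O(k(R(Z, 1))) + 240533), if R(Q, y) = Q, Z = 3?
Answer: 29540424056209/7105358674698402809 - 961*sqrt(63899)/7105358674698402809 ≈ 4.1575e-6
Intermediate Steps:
k(q) = 1/44
O(P) = -185/62 + P/sqrt(132 + P) (O(P) = -740*1/248 + P/(sqrt(132 + P)) = -185/62 + P/sqrt(132 + P))
1/(O(k(R(Z, 1))) + 240533) = 1/((-185/62 + 1/(44*sqrt(132 + 1/44))) + 240533) = 1/((-185/62 + 1/(44*sqrt(5809/44))) + 240533) = 1/((-185/62 + (2*sqrt(63899)/5809)/44) + 240533) = 1/((-185/62 + sqrt(63899)/127798) + 240533) = 1/(14912861/62 + sqrt(63899)/127798)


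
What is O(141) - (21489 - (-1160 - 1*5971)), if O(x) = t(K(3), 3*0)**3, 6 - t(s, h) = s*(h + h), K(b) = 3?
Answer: -28404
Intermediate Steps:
t(s, h) = 6 - 2*h*s (t(s, h) = 6 - s*(h + h) = 6 - s*2*h = 6 - 2*h*s)
O(x) = 216 (O(x) = (6 - 2*3*0*3)**3 = (6 - 2*0*3)**3 = (6 + 0)**3 = 6**3 = 216)
O(141) - (21489 - (-1160 - 1*5971)) = 216 - (21489 - (-1160 - 1*5971)) = 216 - (21489 - (-1160 - 5971)) = 216 - (21489 - 1*(-7131)) = 216 - (21489 + 7131) = 216 - 1*28620 = 216 - 28620 = -28404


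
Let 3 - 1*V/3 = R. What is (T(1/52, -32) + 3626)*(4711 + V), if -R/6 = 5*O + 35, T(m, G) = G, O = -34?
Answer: 8230260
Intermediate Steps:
R = 810 (R = -6*(5*(-34) + 35) = -6*(-170 + 35) = -6*(-135) = 810)
V = -2421 (V = 9 - 3*810 = 9 - 2430 = -2421)
(T(1/52, -32) + 3626)*(4711 + V) = (-32 + 3626)*(4711 - 2421) = 3594*2290 = 8230260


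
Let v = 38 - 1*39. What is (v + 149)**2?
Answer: 21904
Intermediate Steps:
v = -1 (v = 38 - 39 = -1)
(v + 149)**2 = (-1 + 149)**2 = 148**2 = 21904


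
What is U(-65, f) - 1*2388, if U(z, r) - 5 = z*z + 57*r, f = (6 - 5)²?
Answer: 1899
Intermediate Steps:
f = 1 (f = 1² = 1)
U(z, r) = 5 + z² + 57*r (U(z, r) = 5 + (z*z + 57*r) = 5 + (z² + 57*r) = 5 + z² + 57*r)
U(-65, f) - 1*2388 = (5 + (-65)² + 57*1) - 1*2388 = (5 + 4225 + 57) - 2388 = 4287 - 2388 = 1899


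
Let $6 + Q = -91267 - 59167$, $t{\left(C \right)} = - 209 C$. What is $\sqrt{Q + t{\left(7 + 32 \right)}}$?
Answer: $i \sqrt{158591} \approx 398.23 i$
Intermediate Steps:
$Q = -150440$ ($Q = -6 - 150434 = -150440$)
$\sqrt{Q + t{\left(7 + 32 \right)}} = \sqrt{-150440 - 209 \left(7 + 32\right)} = \sqrt{-150440 - 8151} = \sqrt{-158591} = i \sqrt{158591}$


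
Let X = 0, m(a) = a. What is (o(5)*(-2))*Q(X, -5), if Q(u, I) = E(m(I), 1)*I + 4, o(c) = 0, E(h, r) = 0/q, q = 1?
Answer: 0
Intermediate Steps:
E(h, r) = 0 (E(h, r) = 0/1 = 0*1 = 0)
Q(u, I) = 4 (Q(u, I) = 0*I + 4 = 0 + 4 = 4)
(o(5)*(-2))*Q(X, -5) = (0*(-2))*4 = 0*4 = 0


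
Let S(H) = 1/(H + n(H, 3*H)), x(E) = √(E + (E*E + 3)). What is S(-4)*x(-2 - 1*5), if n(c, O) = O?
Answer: -3*√5/16 ≈ -0.41926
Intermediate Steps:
x(E) = √(3 + E + E²) (x(E) = √(E + (E² + 3)) = √(E + (3 + E²)) = √(3 + E + E²))
S(H) = 1/(4*H) (S(H) = 1/(H + 3*H) = 1/(4*H))
S(-4)*x(-2 - 1*5) = ((¼)/(-4))*√(3 + (-2 - 1*5) + (-2 - 1*5)²) = ((¼)*(-¼))*√(3 + (-2 - 5) + (-2 - 5)²) = -√(3 - 7 + (-7)²)/16 = -√(3 - 7 + 49)/16 = -3*√5/16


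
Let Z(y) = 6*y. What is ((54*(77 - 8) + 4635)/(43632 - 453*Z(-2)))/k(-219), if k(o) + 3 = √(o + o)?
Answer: -929/812348 - 929*I*√438/2437044 ≈ -0.0011436 - 0.0079779*I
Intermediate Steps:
k(o) = -3 + √2*√o (k(o) = -3 + √(o + o) = -3 + √(2*o) = -3 + √2*√o)
((54*(77 - 8) + 4635)/(43632 - 453*Z(-2)))/k(-219) = ((54*(77 - 8) + 4635)/(43632 - 2718*(-2)))/(-3 + √2*√(-219)) = ((54*69 + 4635)/(43632 - 453*(-12)))/(-3 + √2*(I*√219)) = ((3726 + 4635)/(43632 + 5436))/(-3 + I*√438) = (8361/49068)/(-3 + I*√438) = (8361*(1/49068))/(-3 + I*√438) = 929/(5452*(-3 + I*√438))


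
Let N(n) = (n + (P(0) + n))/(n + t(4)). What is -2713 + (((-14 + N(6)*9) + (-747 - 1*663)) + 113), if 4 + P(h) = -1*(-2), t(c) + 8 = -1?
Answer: -4054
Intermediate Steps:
t(c) = -9 (t(c) = -8 - 1 = -9)
P(h) = -2 (P(h) = -4 - 1*(-2) = -4 + 2 = -2)
N(n) = (-2 + 2*n)/(-9 + n) (N(n) = (n + (-2 + n))/(n - 9) = (-2 + 2*n)/(-9 + n))
-2713 + (((-14 + N(6)*9) + (-747 - 1*663)) + 113) = -2713 + (((-14 + (2*(-1 + 6)/(-9 + 6))*9) + (-747 - 1*663)) + 113) = -2713 + (((-14 + (2*5/(-3))*9) + (-747 - 663)) + 113) = -2713 + (((-14 + (2*(-⅓)*5)*9) - 1410) + 113) = -2713 + (((-14 - 10/3*9) - 1410) + 113) = -2713 + (((-14 - 30) - 1410) + 113) = -2713 + ((-44 - 1410) + 113) = -2713 + (-1454 + 113) = -2713 - 1341 = -4054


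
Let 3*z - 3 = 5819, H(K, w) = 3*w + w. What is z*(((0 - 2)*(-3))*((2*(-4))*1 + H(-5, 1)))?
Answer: -46576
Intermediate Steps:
H(K, w) = 4*w
z = 5822/3 (z = 1 + (1/3)*5819 = 1 + 5819/3 = 5822/3 ≈ 1940.7)
z*(((0 - 2)*(-3))*((2*(-4))*1 + H(-5, 1))) = 5822*(((0 - 2)*(-3))*((2*(-4))*1 + 4*1))/3 = 5822*((-2*(-3))*(-8*1 + 4))/3 = 5822*(6*(-8 + 4))/3 = 5822*(6*(-4))/3 = (5822/3)*(-24) = -46576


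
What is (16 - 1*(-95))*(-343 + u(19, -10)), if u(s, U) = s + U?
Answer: -37074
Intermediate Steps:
u(s, U) = U + s
(16 - 1*(-95))*(-343 + u(19, -10)) = (16 - 1*(-95))*(-343 + (-10 + 19)) = (16 + 95)*(-343 + 9) = 111*(-334) = -37074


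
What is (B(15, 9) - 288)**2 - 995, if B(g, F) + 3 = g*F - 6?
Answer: 25249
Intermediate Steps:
B(g, F) = -9 + F*g (B(g, F) = -3 + (g*F - 6) = -3 + (F*g - 6) = -3 + (-6 + F*g) = -9 + F*g)
(B(15, 9) - 288)**2 - 995 = ((-9 + 9*15) - 288)**2 - 995 = ((-9 + 135) - 288)**2 - 995 = (126 - 288)**2 - 995 = (-162)**2 - 995 = 26244 - 995 = 25249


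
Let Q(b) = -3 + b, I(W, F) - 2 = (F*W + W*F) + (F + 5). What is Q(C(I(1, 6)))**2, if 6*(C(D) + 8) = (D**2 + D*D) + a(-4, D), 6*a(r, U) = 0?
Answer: 350464/9 ≈ 38940.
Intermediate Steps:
a(r, U) = 0 (a(r, U) = (1/6)*0 = 0)
I(W, F) = 7 + F + 2*F*W (I(W, F) = 2 + ((F*W + W*F) + (F + 5)) = 2 + ((F*W + F*W) + (5 + F)) = 2 + (2*F*W + (5 + F)) = 2 + (5 + F + 2*F*W) = 7 + F + 2*F*W)
C(D) = -8 + D**2/3 (C(D) = -8 + ((D**2 + D*D) + 0)/6 = -8 + ((D**2 + D**2) + 0)/6 = -8 + (2*D**2 + 0)/6 = -8 + (2*D**2)/6 = -8 + D**2/3)
Q(C(I(1, 6)))**2 = (-3 + (-8 + (7 + 6 + 2*6*1)**2/3))**2 = (-3 + (-8 + (7 + 6 + 12)**2/3))**2 = (-3 + (-8 + (1/3)*25**2))**2 = (-3 + (-8 + (1/3)*625))**2 = (-3 + (-8 + 625/3))**2 = (-3 + 601/3)**2 = (592/3)**2 = 350464/9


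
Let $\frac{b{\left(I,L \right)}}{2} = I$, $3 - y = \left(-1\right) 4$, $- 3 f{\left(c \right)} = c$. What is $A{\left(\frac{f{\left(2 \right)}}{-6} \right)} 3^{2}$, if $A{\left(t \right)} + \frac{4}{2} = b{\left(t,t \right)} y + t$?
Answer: $-3$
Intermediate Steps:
$f{\left(c \right)} = - \frac{c}{3}$
$y = 7$ ($y = 3 - \left(-1\right) 4 = 3 - -4 = 3 + 4 = 7$)
$b{\left(I,L \right)} = 2 I$
$A{\left(t \right)} = -2 + 15 t$ ($A{\left(t \right)} = -2 + \left(2 t 7 + t\right) = -2 + \left(14 t + t\right) = -2 + 15 t$)
$A{\left(\frac{f{\left(2 \right)}}{-6} \right)} 3^{2} = \left(-2 + 15 \frac{\left(- \frac{1}{3}\right) 2}{-6}\right) 3^{2} = \left(-2 + 15 \left(\left(- \frac{2}{3}\right) \left(- \frac{1}{6}\right)\right)\right) 9 = \left(-2 + 15 \cdot \frac{1}{9}\right) 9 = \left(-2 + \frac{5}{3}\right) 9 = \left(- \frac{1}{3}\right) 9 = -3$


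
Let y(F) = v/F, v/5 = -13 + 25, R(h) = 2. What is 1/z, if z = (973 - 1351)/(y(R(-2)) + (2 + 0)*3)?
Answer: -2/21 ≈ -0.095238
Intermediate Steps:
v = 60 (v = 5*(-13 + 25) = 5*12 = 60)
y(F) = 60/F
z = -21/2 (z = (973 - 1351)/(60/2 + (2 + 0)*3) = -378/(60*(1/2) + 2*3) = -378/(30 + 6) = -378/36 = -378*1/36 = -21/2 ≈ -10.500)
1/z = 1/(-21/2) = -2/21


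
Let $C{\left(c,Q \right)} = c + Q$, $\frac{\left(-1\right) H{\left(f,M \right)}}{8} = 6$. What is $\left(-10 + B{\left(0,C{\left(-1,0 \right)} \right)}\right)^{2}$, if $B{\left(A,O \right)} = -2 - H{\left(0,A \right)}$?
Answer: $1296$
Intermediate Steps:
$H{\left(f,M \right)} = -48$ ($H{\left(f,M \right)} = \left(-8\right) 6 = -48$)
$C{\left(c,Q \right)} = Q + c$
$B{\left(A,O \right)} = 46$ ($B{\left(A,O \right)} = -2 - -48 = -2 + 48 = 46$)
$\left(-10 + B{\left(0,C{\left(-1,0 \right)} \right)}\right)^{2} = \left(-10 + 46\right)^{2} = 36^{2} = 1296$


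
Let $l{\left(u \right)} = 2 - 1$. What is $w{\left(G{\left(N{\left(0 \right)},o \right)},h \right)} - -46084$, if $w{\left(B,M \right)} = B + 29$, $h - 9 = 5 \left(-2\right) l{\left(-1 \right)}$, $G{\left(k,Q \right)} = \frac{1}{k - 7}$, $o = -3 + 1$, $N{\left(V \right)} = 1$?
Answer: $\frac{276677}{6} \approx 46113.0$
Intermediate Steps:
$o = -2$
$G{\left(k,Q \right)} = \frac{1}{-7 + k}$ ($G{\left(k,Q \right)} = \frac{1}{k - 7} = \frac{1}{-7 + k}$)
$l{\left(u \right)} = 1$
$h = -1$ ($h = 9 + 5 \left(-2\right) 1 = 9 - 10 = -1$)
$w{\left(B,M \right)} = 29 + B$
$w{\left(G{\left(N{\left(0 \right)},o \right)},h \right)} - -46084 = \left(29 + \frac{1}{-7 + 1}\right) - -46084 = \left(29 + \frac{1}{-6}\right) + 46084 = \left(29 - \frac{1}{6}\right) + 46084 = \frac{173}{6} + 46084 = \frac{276677}{6}$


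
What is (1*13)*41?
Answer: 533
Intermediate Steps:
(1*13)*41 = 13*41 = 533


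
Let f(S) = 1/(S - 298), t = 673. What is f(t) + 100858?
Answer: 37821751/375 ≈ 1.0086e+5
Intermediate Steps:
f(S) = 1/(-298 + S)
f(t) + 100858 = 1/(-298 + 673) + 100858 = 1/375 + 100858 = 37821751/375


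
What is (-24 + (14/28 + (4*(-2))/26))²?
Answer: 383161/676 ≈ 566.81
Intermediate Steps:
(-24 + (14/28 + (4*(-2))/26))² = (-24 + (14*(1/28) - 8*1/26))² = (-24 + (½ - 4/13))² = (-24 + 5/26)² = (-619/26)² = 383161/676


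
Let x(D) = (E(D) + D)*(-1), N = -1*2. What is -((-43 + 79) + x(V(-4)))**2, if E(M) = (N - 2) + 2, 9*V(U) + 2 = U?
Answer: -13456/9 ≈ -1495.1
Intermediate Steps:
N = -2
V(U) = -2/9 + U/9
E(M) = -2 (E(M) = (-2 - 2) + 2 = -4 + 2 = -2)
x(D) = 2 - D (x(D) = (-2 + D)*(-1) = 2 - D)
-((-43 + 79) + x(V(-4)))**2 = -((-43 + 79) + (2 - (-2/9 + (1/9)*(-4))))**2 = -(36 + (2 - (-2/9 - 4/9)))**2 = -(36 + (2 - 1*(-2/3)))**2 = -(36 + (2 + 2/3))**2 = -(36 + 8/3)**2 = -(116/3)**2 = -1*13456/9 = -13456/9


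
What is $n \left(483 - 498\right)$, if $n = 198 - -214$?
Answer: $-6180$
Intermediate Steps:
$n = 412$ ($n = 198 + 214 = 412$)
$n \left(483 - 498\right) = 412 \left(483 - 498\right) = 412 \left(-15\right) = -6180$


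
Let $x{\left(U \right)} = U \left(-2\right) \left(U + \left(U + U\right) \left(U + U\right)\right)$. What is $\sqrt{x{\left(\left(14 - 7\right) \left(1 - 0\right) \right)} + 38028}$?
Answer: $\sqrt{35186} \approx 187.58$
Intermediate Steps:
$x{\left(U \right)} = - 2 U \left(U + 4 U^{2}\right)$ ($x{\left(U \right)} = - 2 U \left(U + 2 U 2 U\right) = - 2 U \left(U + 4 U^{2}\right)$)
$\sqrt{x{\left(\left(14 - 7\right) \left(1 - 0\right) \right)} + 38028} = \sqrt{\left(\left(14 - 7\right) \left(1 - 0\right)\right)^{2} \left(-2 - 8 \left(14 - 7\right) \left(1 - 0\right)\right) + 38028} = \sqrt{\left(7 \left(1 + 0\right)\right)^{2} \left(-2 - 8 \cdot 7 \left(1 + 0\right)\right) + 38028} = \sqrt{\left(7 \cdot 1\right)^{2} \left(-2 - 8 \cdot 7 \cdot 1\right) + 38028} = \sqrt{7^{2} \left(-2 - 56\right) + 38028} = \sqrt{49 \left(-2 - 56\right) + 38028} = \sqrt{49 \left(-58\right) + 38028} = \sqrt{-2842 + 38028} = \sqrt{35186}$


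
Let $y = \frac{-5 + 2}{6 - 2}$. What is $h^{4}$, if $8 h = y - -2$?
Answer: $\frac{625}{1048576} \approx 0.00059605$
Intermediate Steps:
$y = - \frac{3}{4} \approx -0.75$
$h = \frac{5}{32}$ ($h = \frac{- \frac{3}{4} - -2}{8} = \frac{- \frac{3}{4} + 2}{8} = \frac{1}{8} \cdot \frac{5}{4} = \frac{5}{32} \approx 0.15625$)
$h^{4} = \left(\frac{5}{32}\right)^{4} = \frac{625}{1048576}$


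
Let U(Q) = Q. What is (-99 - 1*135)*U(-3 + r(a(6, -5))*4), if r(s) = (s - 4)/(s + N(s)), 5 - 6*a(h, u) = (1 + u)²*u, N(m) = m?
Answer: 31122/85 ≈ 366.14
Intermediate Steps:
a(h, u) = ⅚ - u*(1 + u)²/6 (a(h, u) = ⅚ - (1 + u)²*u/6 = ⅚ - u*(1 + u)²/6)
r(s) = (-4 + s)/(2*s) (r(s) = (s - 4)/(s + s) = (-4 + s)/((2*s)) = (-4 + s)*(1/(2*s)) = (-4 + s)/(2*s))
(-99 - 1*135)*U(-3 + r(a(6, -5))*4) = (-99 - 1*135)*(-3 + ((-4 + (⅚ - ⅙*(-5)*(1 - 5)²))/(2*(⅚ - ⅙*(-5)*(1 - 5)²)))*4) = (-99 - 135)*(-3 + ((-4 + (⅚ - ⅙*(-5)*(-4)²))/(2*(⅚ - ⅙*(-5)*(-4)²)))*4) = -234*(-3 + ((-4 + (⅚ - ⅙*(-5)*16))/(2*(⅚ - ⅙*(-5)*16)))*4) = -234*(-3 + ((-4 + (⅚ + 40/3))/(2*(⅚ + 40/3)))*4) = -234*(-3 + ((-4 + 85/6)/(2*(85/6)))*4) = -234*(-3 + ((½)*(6/85)*(61/6))*4) = -234*(-3 + (61/170)*4) = -234*(-3 + 122/85) = -234*(-133/85) = 31122/85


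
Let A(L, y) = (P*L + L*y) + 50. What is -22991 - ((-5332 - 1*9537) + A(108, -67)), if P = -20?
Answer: 1224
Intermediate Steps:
A(L, y) = 50 - 20*L + L*y (A(L, y) = (-20*L + L*y) + 50 = 50 - 20*L + L*y)
-22991 - ((-5332 - 1*9537) + A(108, -67)) = -22991 - ((-5332 - 1*9537) + (50 - 20*108 + 108*(-67))) = -22991 - ((-5332 - 9537) + (50 - 2160 - 7236)) = -22991 - (-14869 - 9346) = -22991 - 1*(-24215) = -22991 + 24215 = 1224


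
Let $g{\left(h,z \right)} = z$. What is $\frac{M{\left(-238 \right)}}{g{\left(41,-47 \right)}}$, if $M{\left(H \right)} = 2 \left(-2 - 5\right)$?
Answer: $\frac{14}{47} \approx 0.29787$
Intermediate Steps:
$M{\left(H \right)} = -14$ ($M{\left(H \right)} = 2 \left(-7\right) = -14$)
$\frac{M{\left(-238 \right)}}{g{\left(41,-47 \right)}} = - \frac{14}{-47} = \left(-14\right) \left(- \frac{1}{47}\right) = \frac{14}{47}$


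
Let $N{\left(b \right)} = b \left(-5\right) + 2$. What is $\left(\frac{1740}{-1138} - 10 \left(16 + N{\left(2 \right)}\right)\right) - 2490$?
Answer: $- \frac{1463200}{569} \approx -2571.5$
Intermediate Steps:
$N{\left(b \right)} = 2 - 5 b$ ($N{\left(b \right)} = - 5 b + 2 = 2 - 5 b$)
$\left(\frac{1740}{-1138} - 10 \left(16 + N{\left(2 \right)}\right)\right) - 2490 = \left(\frac{1740}{-1138} - 10 \left(16 + \left(2 - 10\right)\right)\right) - 2490 = \left(1740 \left(- \frac{1}{1138}\right) - 10 \left(16 + \left(2 - 10\right)\right)\right) - 2490 = \left(- \frac{870}{569} - 10 \left(16 - 8\right)\right) - 2490 = \left(- \frac{870}{569} - 80\right) - 2490 = - \frac{46390}{569} - 2490 = - \frac{1463200}{569}$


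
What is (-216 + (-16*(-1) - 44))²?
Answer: 59536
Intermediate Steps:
(-216 + (-16*(-1) - 44))² = (-216 + (16 - 44))² = (-216 - 28)² = (-244)² = 59536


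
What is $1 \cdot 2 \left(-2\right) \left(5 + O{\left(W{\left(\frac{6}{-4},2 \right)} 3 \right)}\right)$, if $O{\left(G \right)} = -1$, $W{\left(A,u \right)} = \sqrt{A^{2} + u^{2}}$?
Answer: $-16$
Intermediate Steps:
$1 \cdot 2 \left(-2\right) \left(5 + O{\left(W{\left(\frac{6}{-4},2 \right)} 3 \right)}\right) = 1 \cdot 2 \left(-2\right) \left(5 - 1\right) = 2 \left(-2\right) 4 = \left(-4\right) 4 = -16$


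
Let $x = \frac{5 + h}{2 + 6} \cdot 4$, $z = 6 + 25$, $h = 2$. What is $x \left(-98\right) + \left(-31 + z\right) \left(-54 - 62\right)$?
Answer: $-343$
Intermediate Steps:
$z = 31$
$x = \frac{7}{2}$ ($x = \frac{5 + 2}{2 + 6} \cdot 4 = \frac{7}{8} \cdot 4 = \frac{7}{2} \approx 3.5$)
$x \left(-98\right) + \left(-31 + z\right) \left(-54 - 62\right) = \frac{7}{2} \left(-98\right) + \left(-31 + 31\right) \left(-54 - 62\right) = -343 + 0 \left(-116\right) = -343 + 0 = -343$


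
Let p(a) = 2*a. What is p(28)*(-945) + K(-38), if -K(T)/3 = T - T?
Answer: -52920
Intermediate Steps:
K(T) = 0 (K(T) = -3*(T - T) = -3*0 = 0)
p(28)*(-945) + K(-38) = (2*28)*(-945) + 0 = 56*(-945) + 0 = -52920 + 0 = -52920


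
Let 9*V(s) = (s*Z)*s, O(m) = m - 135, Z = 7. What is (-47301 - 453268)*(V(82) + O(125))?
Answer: -23515730482/9 ≈ -2.6129e+9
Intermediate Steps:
O(m) = -135 + m
V(s) = 7*s²/9 (V(s) = ((s*7)*s)/9 = ((7*s)*s)/9 = (7*s²)/9 = 7*s²/9)
(-47301 - 453268)*(V(82) + O(125)) = (-47301 - 453268)*((7/9)*82² + (-135 + 125)) = -500569*((7/9)*6724 - 10) = -500569*(47068/9 - 10) = -500569*46978/9 = -23515730482/9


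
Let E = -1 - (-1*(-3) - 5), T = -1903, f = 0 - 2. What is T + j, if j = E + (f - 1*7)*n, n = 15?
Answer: -2037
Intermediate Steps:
f = -2
E = 1 (E = -1 - (3 - 5) = -1 - 1*(-2) = -1 + 2 = 1)
j = -134 (j = 1 + (-2 - 1*7)*15 = 1 + (-2 - 7)*15 = 1 - 9*15 = 1 - 135 = -134)
T + j = -1903 - 134 = -2037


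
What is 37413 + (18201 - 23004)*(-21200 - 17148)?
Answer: 184222857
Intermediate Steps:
37413 + (18201 - 23004)*(-21200 - 17148) = 37413 - 4803*(-38348) = 37413 + 184185444 = 184222857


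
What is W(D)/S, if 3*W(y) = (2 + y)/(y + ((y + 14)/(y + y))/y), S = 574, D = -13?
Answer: 1859/3782373 ≈ 0.00049149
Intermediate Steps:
W(y) = (2 + y)/(3*(y + (14 + y)/(2*y²))) (W(y) = ((2 + y)/(y + ((y + 14)/(y + y))/y))/3 = ((2 + y)/(y + ((14 + y)/((2*y)))/y))/3 = ((2 + y)/(y + ((14 + y)*(1/(2*y)))/y))/3 = ((2 + y)/(y + ((14 + y)/(2*y))/y))/3 = ((2 + y)/(y + (14 + y)/(2*y²)))/3 = (2 + y)/(3*(y + (14 + y)/(2*y²))))
W(D)/S = ((⅔)*(-13)²*(2 - 13)/(14 - 13 + 2*(-13)³))/574 = ((⅔)*169*(-11)/(14 - 13 + 2*(-2197)))*(1/574) = ((⅔)*169*(-11)/(14 - 13 - 4394))*(1/574) = ((⅔)*169*(-11)/(-4393))*(1/574) = ((⅔)*169*(-1/4393)*(-11))*(1/574) = (3718/13179)*(1/574) = 1859/3782373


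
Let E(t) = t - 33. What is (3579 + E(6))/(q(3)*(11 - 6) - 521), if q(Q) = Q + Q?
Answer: -3552/491 ≈ -7.2342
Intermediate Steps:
q(Q) = 2*Q
E(t) = -33 + t
(3579 + E(6))/(q(3)*(11 - 6) - 521) = (3579 + (-33 + 6))/((2*3)*(11 - 6) - 521) = (3579 - 27)/(6*5 - 521) = 3552/(30 - 521) = 3552/(-491) = 3552*(-1/491) = -3552/491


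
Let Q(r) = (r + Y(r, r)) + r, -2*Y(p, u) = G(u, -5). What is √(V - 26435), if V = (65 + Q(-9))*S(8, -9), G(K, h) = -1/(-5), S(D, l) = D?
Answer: 13*I*√3855/5 ≈ 161.43*I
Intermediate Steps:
G(K, h) = ⅕ (G(K, h) = -1*(-⅕) = ⅕)
Y(p, u) = -⅒ (Y(p, u) = -½*⅕ = -⅒)
Q(r) = -⅒ + 2*r (Q(r) = (r - ⅒) + r = (-⅒ + r) + r = -⅒ + 2*r)
V = 1876/5 (V = (65 + (-⅒ + 2*(-9)))*8 = (65 + (-⅒ - 18))*8 = (65 - 181/10)*8 = (469/10)*8 = 1876/5 ≈ 375.20)
√(V - 26435) = √(1876/5 - 26435) = √(-130299/5) = 13*I*√3855/5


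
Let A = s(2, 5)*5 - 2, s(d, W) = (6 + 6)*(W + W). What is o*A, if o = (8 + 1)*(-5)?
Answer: -26910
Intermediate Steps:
o = -45 (o = 9*(-5) = -45)
s(d, W) = 24*W (s(d, W) = 12*(2*W) = 24*W)
A = 598 (A = (24*5)*5 - 2 = 120*5 - 2 = 600 - 2 = 598)
o*A = -45*598 = -26910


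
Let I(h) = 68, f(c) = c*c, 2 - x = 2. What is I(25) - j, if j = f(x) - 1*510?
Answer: 578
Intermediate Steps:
x = 0 (x = 2 - 1*2 = 2 - 2 = 0)
f(c) = c**2
j = -510 (j = 0**2 - 1*510 = 0 - 510 = -510)
I(25) - j = 68 - 1*(-510) = 68 + 510 = 578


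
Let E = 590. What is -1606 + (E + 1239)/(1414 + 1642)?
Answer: -4906107/3056 ≈ -1605.4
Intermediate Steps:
-1606 + (E + 1239)/(1414 + 1642) = -1606 + (590 + 1239)/(1414 + 1642) = -1606 + 1829/3056 = -4906107/3056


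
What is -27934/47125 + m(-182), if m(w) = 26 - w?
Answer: 9774066/47125 ≈ 207.41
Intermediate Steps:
-27934/47125 + m(-182) = -27934/47125 + (26 - 1*(-182)) = -27934*1/47125 + (26 + 182) = -27934/47125 + 208 = 9774066/47125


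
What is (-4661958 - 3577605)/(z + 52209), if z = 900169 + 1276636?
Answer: -8239563/2229014 ≈ -3.6965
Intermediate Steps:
z = 2176805
(-4661958 - 3577605)/(z + 52209) = (-4661958 - 3577605)/(2176805 + 52209) = -8239563/2229014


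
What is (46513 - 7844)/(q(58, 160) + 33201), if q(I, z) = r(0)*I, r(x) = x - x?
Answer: 38669/33201 ≈ 1.1647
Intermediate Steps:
r(x) = 0
q(I, z) = 0 (q(I, z) = 0*I = 0)
(46513 - 7844)/(q(58, 160) + 33201) = (46513 - 7844)/(0 + 33201) = 38669/33201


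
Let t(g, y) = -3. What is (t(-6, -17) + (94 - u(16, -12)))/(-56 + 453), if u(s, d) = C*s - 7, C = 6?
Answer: 2/397 ≈ 0.0050378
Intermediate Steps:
u(s, d) = -7 + 6*s (u(s, d) = 6*s - 7 = -7 + 6*s)
(t(-6, -17) + (94 - u(16, -12)))/(-56 + 453) = (-3 + (94 - (-7 + 6*16)))/(-56 + 453) = (-3 + (94 - (-7 + 96)))/397 = (-3 + (94 - 1*89))*(1/397) = (-3 + (94 - 89))*(1/397) = (-3 + 5)*(1/397) = 2*(1/397) = 2/397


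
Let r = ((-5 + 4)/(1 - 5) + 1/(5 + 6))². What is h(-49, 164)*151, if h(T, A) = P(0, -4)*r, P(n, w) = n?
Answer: 0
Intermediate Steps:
r = 225/1936 (r = (-1/(-4) + 1/11)² = (-1*(-¼) + 1/11)² = (¼ + 1/11)² = (15/44)² = 225/1936 ≈ 0.11622)
h(T, A) = 0 (h(T, A) = 0*(225/1936) = 0)
h(-49, 164)*151 = 0*151 = 0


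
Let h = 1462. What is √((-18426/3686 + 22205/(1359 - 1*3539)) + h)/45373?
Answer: 11*√1930151424615/18229691702 ≈ 0.00083832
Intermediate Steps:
√((-18426/3686 + 22205/(1359 - 1*3539)) + h)/45373 = √((-18426/3686 + 22205/(1359 - 1*3539)) + 1462)/45373 = √((-18426*1/3686 + 22205/(1359 - 3539)) + 1462)*(1/45373) = √((-9213/1843 + 22205/(-2180)) + 1462)*(1/45373) = √((-9213/1843 + 22205*(-1/2180)) + 1462)*(1/45373) = √((-9213/1843 - 4441/436) + 1462)*(1/45373) = √(-12201631/803548 + 1462)*(1/45373) = √(1162585545/803548)*(1/45373) = (11*√1930151424615/401774)*(1/45373) = 11*√1930151424615/18229691702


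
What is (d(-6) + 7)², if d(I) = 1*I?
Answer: 1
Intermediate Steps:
d(I) = I
(d(-6) + 7)² = (-6 + 7)² = 1² = 1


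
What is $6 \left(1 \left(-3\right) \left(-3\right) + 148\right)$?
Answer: $942$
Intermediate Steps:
$6 \left(1 \left(-3\right) \left(-3\right) + 148\right) = 6 \left(\left(-3\right) \left(-3\right) + 148\right) = 6 \left(9 + 148\right) = 6 \cdot 157 = 942$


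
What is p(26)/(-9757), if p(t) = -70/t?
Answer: 35/126841 ≈ 0.00027594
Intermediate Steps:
p(26)/(-9757) = -70/26/(-9757) = -70*1/26*(-1/9757) = -35/13*(-1/9757) = 35/126841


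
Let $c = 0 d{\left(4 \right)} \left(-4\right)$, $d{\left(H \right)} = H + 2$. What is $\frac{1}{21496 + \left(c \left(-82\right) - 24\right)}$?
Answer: $\frac{1}{21472} \approx 4.6572 \cdot 10^{-5}$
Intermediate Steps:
$d{\left(H \right)} = 2 + H$
$c = 0$ ($c = 0 \left(2 + 4\right) \left(-4\right) = 0 \cdot 6 \left(-4\right) = 0 \left(-4\right) = 0$)
$\frac{1}{21496 + \left(c \left(-82\right) - 24\right)} = \frac{1}{21496 + \left(0 \left(-82\right) - 24\right)} = \frac{1}{21496 + \left(0 - 24\right)} = \frac{1}{21496 - 24} = \frac{1}{21472}$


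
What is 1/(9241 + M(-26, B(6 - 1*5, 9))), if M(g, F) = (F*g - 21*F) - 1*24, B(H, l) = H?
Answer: 1/9170 ≈ 0.00010905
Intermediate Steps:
M(g, F) = -24 - 21*F + F*g (M(g, F) = (-21*F + F*g) - 24 = -24 - 21*F + F*g)
1/(9241 + M(-26, B(6 - 1*5, 9))) = 1/(9241 + (-24 - 21*(6 - 1*5) + (6 - 1*5)*(-26))) = 1/(9241 + (-24 - 21*(6 - 5) + (6 - 5)*(-26))) = 1/(9241 + (-24 - 21*1 + 1*(-26))) = 1/(9241 + (-24 - 21 - 26)) = 1/(9241 - 71) = 1/9170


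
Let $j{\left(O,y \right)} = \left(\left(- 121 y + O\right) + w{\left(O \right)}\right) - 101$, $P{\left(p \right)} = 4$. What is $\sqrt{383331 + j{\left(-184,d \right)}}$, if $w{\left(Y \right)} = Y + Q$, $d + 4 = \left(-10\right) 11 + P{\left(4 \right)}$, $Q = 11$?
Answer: $\sqrt{396183} \approx 629.43$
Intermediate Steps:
$d = -110$ ($d = -4 + \left(\left(-10\right) 11 + 4\right) = -4 + \left(-110 + 4\right) = -4 - 106 = -110$)
$w{\left(Y \right)} = 11 + Y$ ($w{\left(Y \right)} = Y + 11 = 11 + Y$)
$j{\left(O,y \right)} = -90 - 121 y + 2 O$ ($j{\left(O,y \right)} = \left(\left(- 121 y + O\right) + \left(11 + O\right)\right) - 101 = \left(\left(O - 121 y\right) + \left(11 + O\right)\right) - 101 = \left(11 - 121 y + 2 O\right) - 101 = -90 - 121 y + 2 O$)
$\sqrt{383331 + j{\left(-184,d \right)}} = \sqrt{383331 - -12852} = \sqrt{383331 + 12852} = \sqrt{396183}$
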